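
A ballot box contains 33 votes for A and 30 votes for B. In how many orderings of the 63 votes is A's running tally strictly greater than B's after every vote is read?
Strict-lead orderings = 40989428837821289

Total orderings of the 63 votes with 33 for A: C(63, 33) = 860778005594247069. By the Bertrand ballot formula (Cycle Lemma / reflection principle), the number of orderings in which A is strictly ahead of B throughout is (p − q)/(p + q) · C(p + q, p) = (33 − 30)/(33 + 30) · 860778005594247069 = 40989428837821289.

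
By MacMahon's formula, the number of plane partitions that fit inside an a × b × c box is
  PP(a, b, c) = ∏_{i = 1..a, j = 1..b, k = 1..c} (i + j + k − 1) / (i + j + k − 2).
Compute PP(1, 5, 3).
PP(1, 5, 3) = 56

Evaluate the triple product over i = 1..1, j = 1..5, k = 1..3. The factors are (2/1) · (3/2) · (4/3) · (3/2) · (4/3) · (5/4) · (4/3) · (5/4) · … (15 factors total). The numerators and denominators telescope so the product is an integer; carrying out the multiplication exactly gives PP(1, 5, 3) = 56.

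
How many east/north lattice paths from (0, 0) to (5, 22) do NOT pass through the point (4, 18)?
Number of paths = 44155

Total paths from (0, 0) to (5, 22): C(27, 5) = 80730. Paths through (4, 18): (paths (0, 0) → (4, 18)) × (paths (4, 18) → (5, 22)) = C(22, 4) · C(5, 1) = 7315 · 5 = 36575. Avoidance count = 80730 − 36575 = 44155.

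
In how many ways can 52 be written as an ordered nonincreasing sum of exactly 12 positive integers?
p(52, 12 parts) = 23334

Partitions of n into exactly k parts are in bijection with partitions of n − k into at most k parts (subtract 1 from each part). So p(52, exactly 12) = p(40, parts ≤ 12). Computing via the recurrence p(m, j) = p(m, j−1) + p(m−j, j) gives 23334.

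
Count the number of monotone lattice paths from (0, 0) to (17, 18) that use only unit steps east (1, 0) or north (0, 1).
Number of paths = 4537567650

A monotone lattice path from (0, 0) to (17, 18) consists of 17 east steps and 18 north steps in some order, so it is determined by which 17 of the 35 steps are east. The count is C(35, 17) = 4537567650.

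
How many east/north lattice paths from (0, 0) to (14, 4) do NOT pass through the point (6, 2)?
Number of paths = 1800

Total paths from (0, 0) to (14, 4): C(18, 14) = 3060. Paths through (6, 2): (paths (0, 0) → (6, 2)) × (paths (6, 2) → (14, 4)) = C(8, 6) · C(10, 8) = 28 · 45 = 1260. Avoidance count = 3060 − 1260 = 1800.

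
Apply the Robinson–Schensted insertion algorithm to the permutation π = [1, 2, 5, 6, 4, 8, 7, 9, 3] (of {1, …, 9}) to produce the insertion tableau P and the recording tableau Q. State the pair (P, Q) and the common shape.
P = [1, 2, 3, 6, 7, 9] / [4, 8] / [5];  Q = [1, 2, 3, 4, 6, 8] / [5, 7] / [9];  common shape = (6, 2, 1)

Row-insert the values π_1, π_2, … into P one at a time, bumping the leftmost entry strictly greater than the inserted value down to the next row. The recording tableau Q records, in position (i, j), the step at which that cell was added to P.
  Insert 1 (step 1): P = [1];  Q = [1]
  Insert 2 (step 2): P = [1, 2];  Q = [1, 2]
  Insert 5 (step 3): P = [1, 2, 5];  Q = [1, 2, 3]
  Insert 6 (step 4): P = [1, 2, 5, 6];  Q = [1, 2, 3, 4]
  Insert 4 (step 5): P = [1, 2, 4, 6] / [5];  Q = [1, 2, 3, 4] / [5]
  Insert 8 (step 6): P = [1, 2, 4, 6, 8] / [5];  Q = [1, 2, 3, 4, 6] / [5]
  Insert 7 (step 7): P = [1, 2, 4, 6, 7] / [5, 8];  Q = [1, 2, 3, 4, 6] / [5, 7]
  Insert 9 (step 8): P = [1, 2, 4, 6, 7, 9] / [5, 8];  Q = [1, 2, 3, 4, 6, 8] / [5, 7]
  Insert 3 (step 9): P = [1, 2, 3, 6, 7, 9] / [4, 8] / [5];  Q = [1, 2, 3, 4, 6, 8] / [5, 7] / [9]
Final shape: (6, 2, 1).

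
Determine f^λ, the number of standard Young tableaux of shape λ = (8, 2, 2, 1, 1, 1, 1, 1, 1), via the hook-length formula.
# SYT of shape (8, 2, 2, 1, 1, 1, 1, 1, 1) = 595595

Hook-length formula: f^λ = n! / Π hook(c), product over all cells c of the Young diagram. For λ = (8, 2, 2, 1, 1, 1, 1, 1, 1), n = 18 boxes. Hook lengths by row (left-to-right, top-to-bottom): [16, 9, 6, 5, 4, 3, 2, 1]; [9, 2]; [8, 1]; [6]; [5]; [4]; [3]; [2]; [1]. Product of hooks = 10749542400. So f^λ = 18! / 10749542400 = 6402373705728000 / 10749542400 = 595595.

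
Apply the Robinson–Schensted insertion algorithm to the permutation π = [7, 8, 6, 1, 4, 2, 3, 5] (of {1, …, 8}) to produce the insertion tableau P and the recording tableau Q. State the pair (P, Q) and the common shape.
P = [1, 2, 3, 5] / [4, 8] / [6] / [7];  Q = [1, 2, 7, 8] / [3, 5] / [4] / [6];  common shape = (4, 2, 1, 1)

Row-insert the values π_1, π_2, … into P one at a time, bumping the leftmost entry strictly greater than the inserted value down to the next row. The recording tableau Q records, in position (i, j), the step at which that cell was added to P.
  Insert 7 (step 1): P = [7];  Q = [1]
  Insert 8 (step 2): P = [7, 8];  Q = [1, 2]
  Insert 6 (step 3): P = [6, 8] / [7];  Q = [1, 2] / [3]
  Insert 1 (step 4): P = [1, 8] / [6] / [7];  Q = [1, 2] / [3] / [4]
  Insert 4 (step 5): P = [1, 4] / [6, 8] / [7];  Q = [1, 2] / [3, 5] / [4]
  Insert 2 (step 6): P = [1, 2] / [4, 8] / [6] / [7];  Q = [1, 2] / [3, 5] / [4] / [6]
  Insert 3 (step 7): P = [1, 2, 3] / [4, 8] / [6] / [7];  Q = [1, 2, 7] / [3, 5] / [4] / [6]
  Insert 5 (step 8): P = [1, 2, 3, 5] / [4, 8] / [6] / [7];  Q = [1, 2, 7, 8] / [3, 5] / [4] / [6]
Final shape: (4, 2, 1, 1).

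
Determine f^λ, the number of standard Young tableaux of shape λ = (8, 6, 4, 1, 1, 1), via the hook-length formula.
# SYT of shape (8, 6, 4, 1, 1, 1) = 322328160

Hook-length formula: f^λ = n! / Π hook(c), product over all cells c of the Young diagram. For λ = (8, 6, 4, 1, 1, 1), n = 21 boxes. Hook lengths by row (left-to-right, top-to-bottom): [13, 9, 8, 7, 5, 4, 2, 1]; [10, 6, 5, 4, 2, 1]; [7, 3, 2, 1]; [3]; [2]; [1]. Product of hooks = 158505984000. So f^λ = 21! / 158505984000 = 51090942171709440000 / 158505984000 = 322328160.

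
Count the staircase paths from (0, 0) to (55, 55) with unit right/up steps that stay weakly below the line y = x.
C_55 = 1759414616608818870992479875972

These NE paths below the diagonal are counted by the Catalan number C_n = (1/(n + 1)) · C(2n, n). For n = 55: C_55 = (1/56) · C(110, 55) = 98527218530093856775578873054432/56 = 1759414616608818870992479875972.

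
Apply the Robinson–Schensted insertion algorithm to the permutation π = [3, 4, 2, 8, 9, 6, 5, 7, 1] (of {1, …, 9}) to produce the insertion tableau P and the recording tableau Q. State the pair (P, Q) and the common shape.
P = [1, 4, 5, 7] / [2, 6, 9] / [3] / [8];  Q = [1, 2, 4, 5] / [3, 6, 8] / [7] / [9];  common shape = (4, 3, 1, 1)

Row-insert the values π_1, π_2, … into P one at a time, bumping the leftmost entry strictly greater than the inserted value down to the next row. The recording tableau Q records, in position (i, j), the step at which that cell was added to P.
  Insert 3 (step 1): P = [3];  Q = [1]
  Insert 4 (step 2): P = [3, 4];  Q = [1, 2]
  Insert 2 (step 3): P = [2, 4] / [3];  Q = [1, 2] / [3]
  Insert 8 (step 4): P = [2, 4, 8] / [3];  Q = [1, 2, 4] / [3]
  Insert 9 (step 5): P = [2, 4, 8, 9] / [3];  Q = [1, 2, 4, 5] / [3]
  Insert 6 (step 6): P = [2, 4, 6, 9] / [3, 8];  Q = [1, 2, 4, 5] / [3, 6]
  Insert 5 (step 7): P = [2, 4, 5, 9] / [3, 6] / [8];  Q = [1, 2, 4, 5] / [3, 6] / [7]
  Insert 7 (step 8): P = [2, 4, 5, 7] / [3, 6, 9] / [8];  Q = [1, 2, 4, 5] / [3, 6, 8] / [7]
  Insert 1 (step 9): P = [1, 4, 5, 7] / [2, 6, 9] / [3] / [8];  Q = [1, 2, 4, 5] / [3, 6, 8] / [7] / [9]
Final shape: (4, 3, 1, 1).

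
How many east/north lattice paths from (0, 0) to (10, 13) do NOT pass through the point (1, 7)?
Number of paths = 1104026

Total paths from (0, 0) to (10, 13): C(23, 10) = 1144066. Paths through (1, 7): (paths (0, 0) → (1, 7)) × (paths (1, 7) → (10, 13)) = C(8, 1) · C(15, 9) = 8 · 5005 = 40040. Avoidance count = 1144066 − 40040 = 1104026.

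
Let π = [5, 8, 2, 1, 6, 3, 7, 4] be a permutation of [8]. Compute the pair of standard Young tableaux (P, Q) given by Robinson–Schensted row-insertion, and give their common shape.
P = [1, 3, 4] / [2, 6, 7] / [5, 8];  Q = [1, 2, 7] / [3, 5, 8] / [4, 6];  common shape = (3, 3, 2)

Row-insert the values π_1, π_2, … into P one at a time, bumping the leftmost entry strictly greater than the inserted value down to the next row. The recording tableau Q records, in position (i, j), the step at which that cell was added to P.
  Insert 5 (step 1): P = [5];  Q = [1]
  Insert 8 (step 2): P = [5, 8];  Q = [1, 2]
  Insert 2 (step 3): P = [2, 8] / [5];  Q = [1, 2] / [3]
  Insert 1 (step 4): P = [1, 8] / [2] / [5];  Q = [1, 2] / [3] / [4]
  Insert 6 (step 5): P = [1, 6] / [2, 8] / [5];  Q = [1, 2] / [3, 5] / [4]
  Insert 3 (step 6): P = [1, 3] / [2, 6] / [5, 8];  Q = [1, 2] / [3, 5] / [4, 6]
  Insert 7 (step 7): P = [1, 3, 7] / [2, 6] / [5, 8];  Q = [1, 2, 7] / [3, 5] / [4, 6]
  Insert 4 (step 8): P = [1, 3, 4] / [2, 6, 7] / [5, 8];  Q = [1, 2, 7] / [3, 5, 8] / [4, 6]
Final shape: (3, 3, 2).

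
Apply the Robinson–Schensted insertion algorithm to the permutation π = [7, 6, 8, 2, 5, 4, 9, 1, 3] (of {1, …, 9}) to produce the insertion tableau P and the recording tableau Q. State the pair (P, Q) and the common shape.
P = [1, 3, 9] / [2, 4] / [5, 8] / [6] / [7];  Q = [1, 3, 7] / [2, 5] / [4, 9] / [6] / [8];  common shape = (3, 2, 2, 1, 1)

Row-insert the values π_1, π_2, … into P one at a time, bumping the leftmost entry strictly greater than the inserted value down to the next row. The recording tableau Q records, in position (i, j), the step at which that cell was added to P.
  Insert 7 (step 1): P = [7];  Q = [1]
  Insert 6 (step 2): P = [6] / [7];  Q = [1] / [2]
  Insert 8 (step 3): P = [6, 8] / [7];  Q = [1, 3] / [2]
  Insert 2 (step 4): P = [2, 8] / [6] / [7];  Q = [1, 3] / [2] / [4]
  Insert 5 (step 5): P = [2, 5] / [6, 8] / [7];  Q = [1, 3] / [2, 5] / [4]
  Insert 4 (step 6): P = [2, 4] / [5, 8] / [6] / [7];  Q = [1, 3] / [2, 5] / [4] / [6]
  Insert 9 (step 7): P = [2, 4, 9] / [5, 8] / [6] / [7];  Q = [1, 3, 7] / [2, 5] / [4] / [6]
  Insert 1 (step 8): P = [1, 4, 9] / [2, 8] / [5] / [6] / [7];  Q = [1, 3, 7] / [2, 5] / [4] / [6] / [8]
  Insert 3 (step 9): P = [1, 3, 9] / [2, 4] / [5, 8] / [6] / [7];  Q = [1, 3, 7] / [2, 5] / [4, 9] / [6] / [8]
Final shape: (3, 2, 2, 1, 1).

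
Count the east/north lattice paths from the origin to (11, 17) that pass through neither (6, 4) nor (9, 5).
Number of paths = 19569158

Inclusion–exclusion. Total paths: C(28, 11) = 21474180. Through P₁: C(10, 6)·C(18, 5) = 1799280. Through P₂: C(14, 9)·C(14, 2) = 182182. Since P₁ is strictly southwest of P₂, a monotone path through both must visit P₁ then P₂; paths through both = C(10, 6)·C(4, 3)·C(14, 2) = 76440. Avoid both = 21474180 − 1799280 − 182182 + 76440 = 19569158.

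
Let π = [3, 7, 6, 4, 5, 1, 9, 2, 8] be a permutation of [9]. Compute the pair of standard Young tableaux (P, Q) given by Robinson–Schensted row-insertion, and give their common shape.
P = [1, 2, 5, 8] / [3, 4, 9] / [6] / [7];  Q = [1, 2, 5, 7] / [3, 8, 9] / [4] / [6];  common shape = (4, 3, 1, 1)

Row-insert the values π_1, π_2, … into P one at a time, bumping the leftmost entry strictly greater than the inserted value down to the next row. The recording tableau Q records, in position (i, j), the step at which that cell was added to P.
  Insert 3 (step 1): P = [3];  Q = [1]
  Insert 7 (step 2): P = [3, 7];  Q = [1, 2]
  Insert 6 (step 3): P = [3, 6] / [7];  Q = [1, 2] / [3]
  Insert 4 (step 4): P = [3, 4] / [6] / [7];  Q = [1, 2] / [3] / [4]
  Insert 5 (step 5): P = [3, 4, 5] / [6] / [7];  Q = [1, 2, 5] / [3] / [4]
  Insert 1 (step 6): P = [1, 4, 5] / [3] / [6] / [7];  Q = [1, 2, 5] / [3] / [4] / [6]
  Insert 9 (step 7): P = [1, 4, 5, 9] / [3] / [6] / [7];  Q = [1, 2, 5, 7] / [3] / [4] / [6]
  Insert 2 (step 8): P = [1, 2, 5, 9] / [3, 4] / [6] / [7];  Q = [1, 2, 5, 7] / [3, 8] / [4] / [6]
  Insert 8 (step 9): P = [1, 2, 5, 8] / [3, 4, 9] / [6] / [7];  Q = [1, 2, 5, 7] / [3, 8, 9] / [4] / [6]
Final shape: (4, 3, 1, 1).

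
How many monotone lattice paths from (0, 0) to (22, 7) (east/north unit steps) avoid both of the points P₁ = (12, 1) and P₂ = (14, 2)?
Number of paths = 1352429

Inclusion–exclusion. Total paths: C(29, 22) = 1560780. Through P₁: C(13, 12)·C(16, 10) = 104104. Through P₂: C(16, 14)·C(13, 8) = 154440. Since P₁ is strictly southwest of P₂, a monotone path through both must visit P₁ then P₂; paths through both = C(13, 12)·C(3, 2)·C(13, 8) = 50193. Avoid both = 1560780 − 104104 − 154440 + 50193 = 1352429.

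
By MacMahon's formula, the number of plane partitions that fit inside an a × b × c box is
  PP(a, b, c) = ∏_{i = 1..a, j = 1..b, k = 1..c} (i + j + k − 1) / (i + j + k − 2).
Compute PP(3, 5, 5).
PP(3, 5, 5) = 731808

Evaluate the triple product over i = 1..3, j = 1..5, k = 1..5. The factors are (2/1) · (3/2) · (4/3) · (5/4) · (6/5) · (3/2) · (4/3) · (5/4) · … (75 factors total). The numerators and denominators telescope so the product is an integer; carrying out the multiplication exactly gives PP(3, 5, 5) = 731808.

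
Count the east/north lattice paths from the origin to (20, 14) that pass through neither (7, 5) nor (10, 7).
Number of paths = 773822456

Inclusion–exclusion. Total paths: C(34, 20) = 1391975640. Through P₁: C(12, 7)·C(22, 13) = 393956640. Through P₂: C(17, 10)·C(17, 10) = 378224704. Since P₁ is strictly southwest of P₂, a monotone path through both must visit P₁ then P₂; paths through both = C(12, 7)·C(5, 3)·C(17, 10) = 154028160. Avoid both = 1391975640 − 393956640 − 378224704 + 154028160 = 773822456.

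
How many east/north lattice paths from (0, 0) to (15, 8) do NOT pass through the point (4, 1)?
Number of paths = 331194

Total paths from (0, 0) to (15, 8): C(23, 15) = 490314. Paths through (4, 1): (paths (0, 0) → (4, 1)) × (paths (4, 1) → (15, 8)) = C(5, 4) · C(18, 11) = 5 · 31824 = 159120. Avoidance count = 490314 − 159120 = 331194.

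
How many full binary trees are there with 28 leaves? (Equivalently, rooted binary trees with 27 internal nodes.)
C_27 = 69533550916004

These full binary trees are counted by the Catalan number C_n = (1/(n + 1)) · C(2n, n). For n = 27: C_27 = (1/28) · C(54, 27) = 1946939425648112/28 = 69533550916004.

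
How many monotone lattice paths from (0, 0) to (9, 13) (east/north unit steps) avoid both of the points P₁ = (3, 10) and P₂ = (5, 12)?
Number of paths = 451036

Inclusion–exclusion. Total paths: C(22, 9) = 497420. Through P₁: C(13, 3)·C(9, 6) = 24024. Through P₂: C(17, 5)·C(5, 4) = 30940. Since P₁ is strictly southwest of P₂, a monotone path through both must visit P₁ then P₂; paths through both = C(13, 3)·C(4, 2)·C(5, 4) = 8580. Avoid both = 497420 − 24024 − 30940 + 8580 = 451036.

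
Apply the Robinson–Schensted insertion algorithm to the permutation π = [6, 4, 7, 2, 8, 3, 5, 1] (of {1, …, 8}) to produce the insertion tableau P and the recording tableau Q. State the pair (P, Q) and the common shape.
P = [1, 3, 5] / [2, 7, 8] / [4] / [6];  Q = [1, 3, 5] / [2, 6, 7] / [4] / [8];  common shape = (3, 3, 1, 1)

Row-insert the values π_1, π_2, … into P one at a time, bumping the leftmost entry strictly greater than the inserted value down to the next row. The recording tableau Q records, in position (i, j), the step at which that cell was added to P.
  Insert 6 (step 1): P = [6];  Q = [1]
  Insert 4 (step 2): P = [4] / [6];  Q = [1] / [2]
  Insert 7 (step 3): P = [4, 7] / [6];  Q = [1, 3] / [2]
  Insert 2 (step 4): P = [2, 7] / [4] / [6];  Q = [1, 3] / [2] / [4]
  Insert 8 (step 5): P = [2, 7, 8] / [4] / [6];  Q = [1, 3, 5] / [2] / [4]
  Insert 3 (step 6): P = [2, 3, 8] / [4, 7] / [6];  Q = [1, 3, 5] / [2, 6] / [4]
  Insert 5 (step 7): P = [2, 3, 5] / [4, 7, 8] / [6];  Q = [1, 3, 5] / [2, 6, 7] / [4]
  Insert 1 (step 8): P = [1, 3, 5] / [2, 7, 8] / [4] / [6];  Q = [1, 3, 5] / [2, 6, 7] / [4] / [8]
Final shape: (3, 3, 1, 1).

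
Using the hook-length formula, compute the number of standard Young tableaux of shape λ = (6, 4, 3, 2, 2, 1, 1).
# SYT of shape (6, 4, 3, 2, 2, 1, 1) = 64664600

Hook-length formula: f^λ = n! / Π hook(c), product over all cells c of the Young diagram. For λ = (6, 4, 3, 2, 2, 1, 1), n = 19 boxes. Hook lengths by row (left-to-right, top-to-bottom): [12, 9, 6, 4, 2, 1]; [9, 6, 3, 1]; [7, 4, 1]; [5, 2]; [4, 1]; [2]; [1]. Product of hooks = 1881169920. So f^λ = 19! / 1881169920 = 121645100408832000 / 1881169920 = 64664600.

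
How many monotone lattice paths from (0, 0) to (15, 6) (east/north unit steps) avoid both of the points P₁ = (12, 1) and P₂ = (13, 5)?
Number of paths = 28027

Inclusion–exclusion. Total paths: C(21, 15) = 54264. Through P₁: C(13, 12)·C(8, 3) = 728. Through P₂: C(18, 13)·C(3, 2) = 25704. Since P₁ is strictly southwest of P₂, a monotone path through both must visit P₁ then P₂; paths through both = C(13, 12)·C(5, 1)·C(3, 2) = 195. Avoid both = 54264 − 728 − 25704 + 195 = 28027.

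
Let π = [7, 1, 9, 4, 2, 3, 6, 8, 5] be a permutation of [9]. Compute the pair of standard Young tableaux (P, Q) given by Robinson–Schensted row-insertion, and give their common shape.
P = [1, 2, 3, 5, 8] / [4, 6] / [7, 9];  Q = [1, 3, 6, 7, 8] / [2, 4] / [5, 9];  common shape = (5, 2, 2)

Row-insert the values π_1, π_2, … into P one at a time, bumping the leftmost entry strictly greater than the inserted value down to the next row. The recording tableau Q records, in position (i, j), the step at which that cell was added to P.
  Insert 7 (step 1): P = [7];  Q = [1]
  Insert 1 (step 2): P = [1] / [7];  Q = [1] / [2]
  Insert 9 (step 3): P = [1, 9] / [7];  Q = [1, 3] / [2]
  Insert 4 (step 4): P = [1, 4] / [7, 9];  Q = [1, 3] / [2, 4]
  Insert 2 (step 5): P = [1, 2] / [4, 9] / [7];  Q = [1, 3] / [2, 4] / [5]
  Insert 3 (step 6): P = [1, 2, 3] / [4, 9] / [7];  Q = [1, 3, 6] / [2, 4] / [5]
  Insert 6 (step 7): P = [1, 2, 3, 6] / [4, 9] / [7];  Q = [1, 3, 6, 7] / [2, 4] / [5]
  Insert 8 (step 8): P = [1, 2, 3, 6, 8] / [4, 9] / [7];  Q = [1, 3, 6, 7, 8] / [2, 4] / [5]
  Insert 5 (step 9): P = [1, 2, 3, 5, 8] / [4, 6] / [7, 9];  Q = [1, 3, 6, 7, 8] / [2, 4] / [5, 9]
Final shape: (5, 2, 2).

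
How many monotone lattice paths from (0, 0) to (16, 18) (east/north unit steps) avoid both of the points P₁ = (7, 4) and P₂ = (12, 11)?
Number of paths = 1574351790

Inclusion–exclusion. Total paths: C(34, 16) = 2203961430. Through P₁: C(11, 7)·C(23, 9) = 269672700. Through P₂: C(23, 12)·C(11, 4) = 446185740. Since P₁ is strictly southwest of P₂, a monotone path through both must visit P₁ then P₂; paths through both = C(11, 7)·C(12, 5)·C(11, 4) = 86248800. Avoid both = 2203961430 − 269672700 − 446185740 + 86248800 = 1574351790.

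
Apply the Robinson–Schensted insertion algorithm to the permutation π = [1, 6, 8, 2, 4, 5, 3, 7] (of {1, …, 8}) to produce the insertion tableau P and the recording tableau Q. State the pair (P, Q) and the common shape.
P = [1, 2, 3, 5, 7] / [4, 8] / [6];  Q = [1, 2, 3, 6, 8] / [4, 5] / [7];  common shape = (5, 2, 1)

Row-insert the values π_1, π_2, … into P one at a time, bumping the leftmost entry strictly greater than the inserted value down to the next row. The recording tableau Q records, in position (i, j), the step at which that cell was added to P.
  Insert 1 (step 1): P = [1];  Q = [1]
  Insert 6 (step 2): P = [1, 6];  Q = [1, 2]
  Insert 8 (step 3): P = [1, 6, 8];  Q = [1, 2, 3]
  Insert 2 (step 4): P = [1, 2, 8] / [6];  Q = [1, 2, 3] / [4]
  Insert 4 (step 5): P = [1, 2, 4] / [6, 8];  Q = [1, 2, 3] / [4, 5]
  Insert 5 (step 6): P = [1, 2, 4, 5] / [6, 8];  Q = [1, 2, 3, 6] / [4, 5]
  Insert 3 (step 7): P = [1, 2, 3, 5] / [4, 8] / [6];  Q = [1, 2, 3, 6] / [4, 5] / [7]
  Insert 7 (step 8): P = [1, 2, 3, 5, 7] / [4, 8] / [6];  Q = [1, 2, 3, 6, 8] / [4, 5] / [7]
Final shape: (5, 2, 1).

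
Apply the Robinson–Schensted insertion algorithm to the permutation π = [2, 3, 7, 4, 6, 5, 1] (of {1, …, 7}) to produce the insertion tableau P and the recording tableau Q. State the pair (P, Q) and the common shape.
P = [1, 3, 4, 5] / [2] / [6] / [7];  Q = [1, 2, 3, 5] / [4] / [6] / [7];  common shape = (4, 1, 1, 1)

Row-insert the values π_1, π_2, … into P one at a time, bumping the leftmost entry strictly greater than the inserted value down to the next row. The recording tableau Q records, in position (i, j), the step at which that cell was added to P.
  Insert 2 (step 1): P = [2];  Q = [1]
  Insert 3 (step 2): P = [2, 3];  Q = [1, 2]
  Insert 7 (step 3): P = [2, 3, 7];  Q = [1, 2, 3]
  Insert 4 (step 4): P = [2, 3, 4] / [7];  Q = [1, 2, 3] / [4]
  Insert 6 (step 5): P = [2, 3, 4, 6] / [7];  Q = [1, 2, 3, 5] / [4]
  Insert 5 (step 6): P = [2, 3, 4, 5] / [6] / [7];  Q = [1, 2, 3, 5] / [4] / [6]
  Insert 1 (step 7): P = [1, 3, 4, 5] / [2] / [6] / [7];  Q = [1, 2, 3, 5] / [4] / [6] / [7]
Final shape: (4, 1, 1, 1).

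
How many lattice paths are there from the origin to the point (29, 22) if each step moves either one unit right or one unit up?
Number of paths = 156077261327400

A monotone lattice path from (0, 0) to (29, 22) consists of 29 east steps and 22 north steps in some order, so it is determined by which 29 of the 51 steps are east. The count is C(51, 29) = 156077261327400.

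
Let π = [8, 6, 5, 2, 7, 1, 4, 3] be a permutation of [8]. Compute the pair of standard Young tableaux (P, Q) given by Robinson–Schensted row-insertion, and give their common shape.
P = [1, 3] / [2, 4] / [5, 7] / [6] / [8];  Q = [1, 5] / [2, 7] / [3, 8] / [4] / [6];  common shape = (2, 2, 2, 1, 1)

Row-insert the values π_1, π_2, … into P one at a time, bumping the leftmost entry strictly greater than the inserted value down to the next row. The recording tableau Q records, in position (i, j), the step at which that cell was added to P.
  Insert 8 (step 1): P = [8];  Q = [1]
  Insert 6 (step 2): P = [6] / [8];  Q = [1] / [2]
  Insert 5 (step 3): P = [5] / [6] / [8];  Q = [1] / [2] / [3]
  Insert 2 (step 4): P = [2] / [5] / [6] / [8];  Q = [1] / [2] / [3] / [4]
  Insert 7 (step 5): P = [2, 7] / [5] / [6] / [8];  Q = [1, 5] / [2] / [3] / [4]
  Insert 1 (step 6): P = [1, 7] / [2] / [5] / [6] / [8];  Q = [1, 5] / [2] / [3] / [4] / [6]
  Insert 4 (step 7): P = [1, 4] / [2, 7] / [5] / [6] / [8];  Q = [1, 5] / [2, 7] / [3] / [4] / [6]
  Insert 3 (step 8): P = [1, 3] / [2, 4] / [5, 7] / [6] / [8];  Q = [1, 5] / [2, 7] / [3, 8] / [4] / [6]
Final shape: (2, 2, 2, 1, 1).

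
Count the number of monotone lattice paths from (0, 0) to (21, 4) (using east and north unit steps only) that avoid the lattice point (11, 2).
Number of paths = 7502

Total paths from (0, 0) to (21, 4): C(25, 21) = 12650. Paths through (11, 2): (paths (0, 0) → (11, 2)) × (paths (11, 2) → (21, 4)) = C(13, 11) · C(12, 10) = 78 · 66 = 5148. Avoidance count = 12650 − 5148 = 7502.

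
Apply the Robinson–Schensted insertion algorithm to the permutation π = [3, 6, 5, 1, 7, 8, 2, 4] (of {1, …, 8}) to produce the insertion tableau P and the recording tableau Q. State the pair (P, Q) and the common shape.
P = [1, 2, 4, 8] / [3, 5, 7] / [6];  Q = [1, 2, 5, 6] / [3, 7, 8] / [4];  common shape = (4, 3, 1)

Row-insert the values π_1, π_2, … into P one at a time, bumping the leftmost entry strictly greater than the inserted value down to the next row. The recording tableau Q records, in position (i, j), the step at which that cell was added to P.
  Insert 3 (step 1): P = [3];  Q = [1]
  Insert 6 (step 2): P = [3, 6];  Q = [1, 2]
  Insert 5 (step 3): P = [3, 5] / [6];  Q = [1, 2] / [3]
  Insert 1 (step 4): P = [1, 5] / [3] / [6];  Q = [1, 2] / [3] / [4]
  Insert 7 (step 5): P = [1, 5, 7] / [3] / [6];  Q = [1, 2, 5] / [3] / [4]
  Insert 8 (step 6): P = [1, 5, 7, 8] / [3] / [6];  Q = [1, 2, 5, 6] / [3] / [4]
  Insert 2 (step 7): P = [1, 2, 7, 8] / [3, 5] / [6];  Q = [1, 2, 5, 6] / [3, 7] / [4]
  Insert 4 (step 8): P = [1, 2, 4, 8] / [3, 5, 7] / [6];  Q = [1, 2, 5, 6] / [3, 7, 8] / [4]
Final shape: (4, 3, 1).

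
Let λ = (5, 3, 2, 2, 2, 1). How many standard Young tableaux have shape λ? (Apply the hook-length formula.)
# SYT of shape (5, 3, 2, 2, 2, 1) = 162162

Hook-length formula: f^λ = n! / Π hook(c), product over all cells c of the Young diagram. For λ = (5, 3, 2, 2, 2, 1), n = 15 boxes. Hook lengths by row (left-to-right, top-to-bottom): [10, 8, 4, 2, 1]; [7, 5, 1]; [5, 3]; [4, 2]; [3, 1]; [1]. Product of hooks = 8064000. So f^λ = 15! / 8064000 = 1307674368000 / 8064000 = 162162.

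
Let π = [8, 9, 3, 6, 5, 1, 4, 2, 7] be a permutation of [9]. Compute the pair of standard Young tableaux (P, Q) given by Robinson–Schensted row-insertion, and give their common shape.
P = [1, 2, 7] / [3, 4] / [5, 9] / [6] / [8];  Q = [1, 2, 9] / [3, 4] / [5, 7] / [6] / [8];  common shape = (3, 2, 2, 1, 1)

Row-insert the values π_1, π_2, … into P one at a time, bumping the leftmost entry strictly greater than the inserted value down to the next row. The recording tableau Q records, in position (i, j), the step at which that cell was added to P.
  Insert 8 (step 1): P = [8];  Q = [1]
  Insert 9 (step 2): P = [8, 9];  Q = [1, 2]
  Insert 3 (step 3): P = [3, 9] / [8];  Q = [1, 2] / [3]
  Insert 6 (step 4): P = [3, 6] / [8, 9];  Q = [1, 2] / [3, 4]
  Insert 5 (step 5): P = [3, 5] / [6, 9] / [8];  Q = [1, 2] / [3, 4] / [5]
  Insert 1 (step 6): P = [1, 5] / [3, 9] / [6] / [8];  Q = [1, 2] / [3, 4] / [5] / [6]
  Insert 4 (step 7): P = [1, 4] / [3, 5] / [6, 9] / [8];  Q = [1, 2] / [3, 4] / [5, 7] / [6]
  Insert 2 (step 8): P = [1, 2] / [3, 4] / [5, 9] / [6] / [8];  Q = [1, 2] / [3, 4] / [5, 7] / [6] / [8]
  Insert 7 (step 9): P = [1, 2, 7] / [3, 4] / [5, 9] / [6] / [8];  Q = [1, 2, 9] / [3, 4] / [5, 7] / [6] / [8]
Final shape: (3, 2, 2, 1, 1).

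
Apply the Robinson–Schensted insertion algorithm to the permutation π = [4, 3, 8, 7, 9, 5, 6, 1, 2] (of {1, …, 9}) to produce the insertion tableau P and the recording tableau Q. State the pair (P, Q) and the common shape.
P = [1, 2, 6] / [3, 5, 9] / [4, 7] / [8];  Q = [1, 3, 5] / [2, 4, 7] / [6, 9] / [8];  common shape = (3, 3, 2, 1)

Row-insert the values π_1, π_2, … into P one at a time, bumping the leftmost entry strictly greater than the inserted value down to the next row. The recording tableau Q records, in position (i, j), the step at which that cell was added to P.
  Insert 4 (step 1): P = [4];  Q = [1]
  Insert 3 (step 2): P = [3] / [4];  Q = [1] / [2]
  Insert 8 (step 3): P = [3, 8] / [4];  Q = [1, 3] / [2]
  Insert 7 (step 4): P = [3, 7] / [4, 8];  Q = [1, 3] / [2, 4]
  Insert 9 (step 5): P = [3, 7, 9] / [4, 8];  Q = [1, 3, 5] / [2, 4]
  Insert 5 (step 6): P = [3, 5, 9] / [4, 7] / [8];  Q = [1, 3, 5] / [2, 4] / [6]
  Insert 6 (step 7): P = [3, 5, 6] / [4, 7, 9] / [8];  Q = [1, 3, 5] / [2, 4, 7] / [6]
  Insert 1 (step 8): P = [1, 5, 6] / [3, 7, 9] / [4] / [8];  Q = [1, 3, 5] / [2, 4, 7] / [6] / [8]
  Insert 2 (step 9): P = [1, 2, 6] / [3, 5, 9] / [4, 7] / [8];  Q = [1, 3, 5] / [2, 4, 7] / [6, 9] / [8]
Final shape: (3, 3, 2, 1).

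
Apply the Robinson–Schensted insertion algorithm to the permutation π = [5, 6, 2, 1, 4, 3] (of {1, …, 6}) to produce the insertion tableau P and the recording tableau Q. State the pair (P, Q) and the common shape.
P = [1, 3] / [2, 4] / [5, 6];  Q = [1, 2] / [3, 5] / [4, 6];  common shape = (2, 2, 2)

Row-insert the values π_1, π_2, … into P one at a time, bumping the leftmost entry strictly greater than the inserted value down to the next row. The recording tableau Q records, in position (i, j), the step at which that cell was added to P.
  Insert 5 (step 1): P = [5];  Q = [1]
  Insert 6 (step 2): P = [5, 6];  Q = [1, 2]
  Insert 2 (step 3): P = [2, 6] / [5];  Q = [1, 2] / [3]
  Insert 1 (step 4): P = [1, 6] / [2] / [5];  Q = [1, 2] / [3] / [4]
  Insert 4 (step 5): P = [1, 4] / [2, 6] / [5];  Q = [1, 2] / [3, 5] / [4]
  Insert 3 (step 6): P = [1, 3] / [2, 4] / [5, 6];  Q = [1, 2] / [3, 5] / [4, 6]
Final shape: (2, 2, 2).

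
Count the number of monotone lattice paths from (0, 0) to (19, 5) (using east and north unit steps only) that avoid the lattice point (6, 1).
Number of paths = 25844

Total paths from (0, 0) to (19, 5): C(24, 19) = 42504. Paths through (6, 1): (paths (0, 0) → (6, 1)) × (paths (6, 1) → (19, 5)) = C(7, 6) · C(17, 13) = 7 · 2380 = 16660. Avoidance count = 42504 − 16660 = 25844.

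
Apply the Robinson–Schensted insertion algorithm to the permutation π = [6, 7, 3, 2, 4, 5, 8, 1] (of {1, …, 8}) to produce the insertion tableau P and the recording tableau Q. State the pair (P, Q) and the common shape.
P = [1, 4, 5, 8] / [2, 7] / [3] / [6];  Q = [1, 2, 6, 7] / [3, 5] / [4] / [8];  common shape = (4, 2, 1, 1)

Row-insert the values π_1, π_2, … into P one at a time, bumping the leftmost entry strictly greater than the inserted value down to the next row. The recording tableau Q records, in position (i, j), the step at which that cell was added to P.
  Insert 6 (step 1): P = [6];  Q = [1]
  Insert 7 (step 2): P = [6, 7];  Q = [1, 2]
  Insert 3 (step 3): P = [3, 7] / [6];  Q = [1, 2] / [3]
  Insert 2 (step 4): P = [2, 7] / [3] / [6];  Q = [1, 2] / [3] / [4]
  Insert 4 (step 5): P = [2, 4] / [3, 7] / [6];  Q = [1, 2] / [3, 5] / [4]
  Insert 5 (step 6): P = [2, 4, 5] / [3, 7] / [6];  Q = [1, 2, 6] / [3, 5] / [4]
  Insert 8 (step 7): P = [2, 4, 5, 8] / [3, 7] / [6];  Q = [1, 2, 6, 7] / [3, 5] / [4]
  Insert 1 (step 8): P = [1, 4, 5, 8] / [2, 7] / [3] / [6];  Q = [1, 2, 6, 7] / [3, 5] / [4] / [8]
Final shape: (4, 2, 1, 1).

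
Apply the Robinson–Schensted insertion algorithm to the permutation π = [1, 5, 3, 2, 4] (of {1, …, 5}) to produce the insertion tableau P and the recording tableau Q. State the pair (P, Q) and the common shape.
P = [1, 2, 4] / [3] / [5];  Q = [1, 2, 5] / [3] / [4];  common shape = (3, 1, 1)

Row-insert the values π_1, π_2, … into P one at a time, bumping the leftmost entry strictly greater than the inserted value down to the next row. The recording tableau Q records, in position (i, j), the step at which that cell was added to P.
  Insert 1 (step 1): P = [1];  Q = [1]
  Insert 5 (step 2): P = [1, 5];  Q = [1, 2]
  Insert 3 (step 3): P = [1, 3] / [5];  Q = [1, 2] / [3]
  Insert 2 (step 4): P = [1, 2] / [3] / [5];  Q = [1, 2] / [3] / [4]
  Insert 4 (step 5): P = [1, 2, 4] / [3] / [5];  Q = [1, 2, 5] / [3] / [4]
Final shape: (3, 1, 1).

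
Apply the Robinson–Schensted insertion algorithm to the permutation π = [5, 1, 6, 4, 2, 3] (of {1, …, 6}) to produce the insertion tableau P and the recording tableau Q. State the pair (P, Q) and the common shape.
P = [1, 2, 3] / [4, 6] / [5];  Q = [1, 3, 6] / [2, 4] / [5];  common shape = (3, 2, 1)

Row-insert the values π_1, π_2, … into P one at a time, bumping the leftmost entry strictly greater than the inserted value down to the next row. The recording tableau Q records, in position (i, j), the step at which that cell was added to P.
  Insert 5 (step 1): P = [5];  Q = [1]
  Insert 1 (step 2): P = [1] / [5];  Q = [1] / [2]
  Insert 6 (step 3): P = [1, 6] / [5];  Q = [1, 3] / [2]
  Insert 4 (step 4): P = [1, 4] / [5, 6];  Q = [1, 3] / [2, 4]
  Insert 2 (step 5): P = [1, 2] / [4, 6] / [5];  Q = [1, 3] / [2, 4] / [5]
  Insert 3 (step 6): P = [1, 2, 3] / [4, 6] / [5];  Q = [1, 3, 6] / [2, 4] / [5]
Final shape: (3, 2, 1).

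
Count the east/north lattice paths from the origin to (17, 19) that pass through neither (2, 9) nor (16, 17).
Number of paths = 4970067520

Inclusion–exclusion. Total paths: C(36, 17) = 8597496600. Through P₁: C(11, 2)·C(25, 15) = 179781800. Through P₂: C(33, 16)·C(3, 1) = 3500409330. Since P₁ is strictly southwest of P₂, a monotone path through both must visit P₁ then P₂; paths through both = C(11, 2)·C(22, 14)·C(3, 1) = 52762050. Avoid both = 8597496600 − 179781800 − 3500409330 + 52762050 = 4970067520.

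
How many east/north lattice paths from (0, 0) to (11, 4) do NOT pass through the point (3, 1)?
Number of paths = 705

Total paths from (0, 0) to (11, 4): C(15, 11) = 1365. Paths through (3, 1): (paths (0, 0) → (3, 1)) × (paths (3, 1) → (11, 4)) = C(4, 3) · C(11, 8) = 4 · 165 = 660. Avoidance count = 1365 − 660 = 705.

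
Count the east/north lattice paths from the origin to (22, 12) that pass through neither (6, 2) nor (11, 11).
Number of paths = 391832948

Inclusion–exclusion. Total paths: C(34, 22) = 548354040. Through P₁: C(8, 6)·C(26, 16) = 148728580. Through P₂: C(22, 11)·C(12, 11) = 8465184. Since P₁ is strictly southwest of P₂, a monotone path through both must visit P₁ then P₂; paths through both = C(8, 6)·C(14, 5)·C(12, 11) = 672672. Avoid both = 548354040 − 148728580 − 8465184 + 672672 = 391832948.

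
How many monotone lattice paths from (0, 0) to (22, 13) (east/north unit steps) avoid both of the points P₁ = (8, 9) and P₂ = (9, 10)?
Number of paths = 1377444720

Inclusion–exclusion. Total paths: C(35, 22) = 1476337800. Through P₁: C(17, 8)·C(18, 14) = 74388600. Through P₂: C(19, 9)·C(16, 13) = 51731680. Since P₁ is strictly southwest of P₂, a monotone path through both must visit P₁ then P₂; paths through both = C(17, 8)·C(2, 1)·C(16, 13) = 27227200. Avoid both = 1476337800 − 74388600 − 51731680 + 27227200 = 1377444720.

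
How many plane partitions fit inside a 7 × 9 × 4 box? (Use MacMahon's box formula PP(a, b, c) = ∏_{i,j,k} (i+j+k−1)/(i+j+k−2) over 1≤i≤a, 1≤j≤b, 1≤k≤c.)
PP(7, 9, 4) = 10323075958624

Evaluate the triple product over i = 1..7, j = 1..9, k = 1..4. The factors are (2/1) · (3/2) · (4/3) · (5/4) · (3/2) · (4/3) · (5/4) · (6/5) · … (252 factors total). The numerators and denominators telescope so the product is an integer; carrying out the multiplication exactly gives PP(7, 9, 4) = 10323075958624.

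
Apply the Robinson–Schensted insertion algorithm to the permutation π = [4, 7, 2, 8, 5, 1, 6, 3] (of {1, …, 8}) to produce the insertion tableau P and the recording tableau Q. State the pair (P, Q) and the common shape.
P = [1, 3, 6] / [2, 5, 8] / [4, 7];  Q = [1, 2, 4] / [3, 5, 7] / [6, 8];  common shape = (3, 3, 2)

Row-insert the values π_1, π_2, … into P one at a time, bumping the leftmost entry strictly greater than the inserted value down to the next row. The recording tableau Q records, in position (i, j), the step at which that cell was added to P.
  Insert 4 (step 1): P = [4];  Q = [1]
  Insert 7 (step 2): P = [4, 7];  Q = [1, 2]
  Insert 2 (step 3): P = [2, 7] / [4];  Q = [1, 2] / [3]
  Insert 8 (step 4): P = [2, 7, 8] / [4];  Q = [1, 2, 4] / [3]
  Insert 5 (step 5): P = [2, 5, 8] / [4, 7];  Q = [1, 2, 4] / [3, 5]
  Insert 1 (step 6): P = [1, 5, 8] / [2, 7] / [4];  Q = [1, 2, 4] / [3, 5] / [6]
  Insert 6 (step 7): P = [1, 5, 6] / [2, 7, 8] / [4];  Q = [1, 2, 4] / [3, 5, 7] / [6]
  Insert 3 (step 8): P = [1, 3, 6] / [2, 5, 8] / [4, 7];  Q = [1, 2, 4] / [3, 5, 7] / [6, 8]
Final shape: (3, 3, 2).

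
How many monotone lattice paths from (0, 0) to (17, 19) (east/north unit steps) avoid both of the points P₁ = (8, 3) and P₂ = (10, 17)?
Number of paths = 7957412265

Inclusion–exclusion. Total paths: C(36, 17) = 8597496600. Through P₁: C(11, 8)·C(25, 9) = 337090875. Through P₂: C(27, 10)·C(9, 7) = 303706260. Since P₁ is strictly southwest of P₂, a monotone path through both must visit P₁ then P₂; paths through both = C(11, 8)·C(16, 2)·C(9, 7) = 712800. Avoid both = 8597496600 − 337090875 − 303706260 + 712800 = 7957412265.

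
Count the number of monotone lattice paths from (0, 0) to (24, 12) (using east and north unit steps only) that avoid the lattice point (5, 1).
Number of paths = 923913900

Total paths from (0, 0) to (24, 12): C(36, 24) = 1251677700. Paths through (5, 1): (paths (0, 0) → (5, 1)) × (paths (5, 1) → (24, 12)) = C(6, 5) · C(30, 19) = 6 · 54627300 = 327763800. Avoidance count = 1251677700 − 327763800 = 923913900.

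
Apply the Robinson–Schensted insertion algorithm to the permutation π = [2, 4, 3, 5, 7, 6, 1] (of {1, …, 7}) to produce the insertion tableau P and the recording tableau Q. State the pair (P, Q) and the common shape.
P = [1, 3, 5, 6] / [2, 7] / [4];  Q = [1, 2, 4, 5] / [3, 6] / [7];  common shape = (4, 2, 1)

Row-insert the values π_1, π_2, … into P one at a time, bumping the leftmost entry strictly greater than the inserted value down to the next row. The recording tableau Q records, in position (i, j), the step at which that cell was added to P.
  Insert 2 (step 1): P = [2];  Q = [1]
  Insert 4 (step 2): P = [2, 4];  Q = [1, 2]
  Insert 3 (step 3): P = [2, 3] / [4];  Q = [1, 2] / [3]
  Insert 5 (step 4): P = [2, 3, 5] / [4];  Q = [1, 2, 4] / [3]
  Insert 7 (step 5): P = [2, 3, 5, 7] / [4];  Q = [1, 2, 4, 5] / [3]
  Insert 6 (step 6): P = [2, 3, 5, 6] / [4, 7];  Q = [1, 2, 4, 5] / [3, 6]
  Insert 1 (step 7): P = [1, 3, 5, 6] / [2, 7] / [4];  Q = [1, 2, 4, 5] / [3, 6] / [7]
Final shape: (4, 2, 1).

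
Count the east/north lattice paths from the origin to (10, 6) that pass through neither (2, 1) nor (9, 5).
Number of paths = 2123

Inclusion–exclusion. Total paths: C(16, 10) = 8008. Through P₁: C(3, 2)·C(13, 8) = 3861. Through P₂: C(14, 9)·C(2, 1) = 4004. Since P₁ is strictly southwest of P₂, a monotone path through both must visit P₁ then P₂; paths through both = C(3, 2)·C(11, 7)·C(2, 1) = 1980. Avoid both = 8008 − 3861 − 4004 + 1980 = 2123.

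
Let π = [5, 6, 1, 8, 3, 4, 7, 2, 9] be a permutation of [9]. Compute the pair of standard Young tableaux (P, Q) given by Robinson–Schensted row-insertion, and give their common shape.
P = [1, 2, 4, 7, 9] / [3, 6, 8] / [5];  Q = [1, 2, 4, 7, 9] / [3, 5, 6] / [8];  common shape = (5, 3, 1)

Row-insert the values π_1, π_2, … into P one at a time, bumping the leftmost entry strictly greater than the inserted value down to the next row. The recording tableau Q records, in position (i, j), the step at which that cell was added to P.
  Insert 5 (step 1): P = [5];  Q = [1]
  Insert 6 (step 2): P = [5, 6];  Q = [1, 2]
  Insert 1 (step 3): P = [1, 6] / [5];  Q = [1, 2] / [3]
  Insert 8 (step 4): P = [1, 6, 8] / [5];  Q = [1, 2, 4] / [3]
  Insert 3 (step 5): P = [1, 3, 8] / [5, 6];  Q = [1, 2, 4] / [3, 5]
  Insert 4 (step 6): P = [1, 3, 4] / [5, 6, 8];  Q = [1, 2, 4] / [3, 5, 6]
  Insert 7 (step 7): P = [1, 3, 4, 7] / [5, 6, 8];  Q = [1, 2, 4, 7] / [3, 5, 6]
  Insert 2 (step 8): P = [1, 2, 4, 7] / [3, 6, 8] / [5];  Q = [1, 2, 4, 7] / [3, 5, 6] / [8]
  Insert 9 (step 9): P = [1, 2, 4, 7, 9] / [3, 6, 8] / [5];  Q = [1, 2, 4, 7, 9] / [3, 5, 6] / [8]
Final shape: (5, 3, 1).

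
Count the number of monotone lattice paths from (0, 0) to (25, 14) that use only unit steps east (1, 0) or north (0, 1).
Number of paths = 15084504396

A monotone lattice path from (0, 0) to (25, 14) consists of 25 east steps and 14 north steps in some order, so it is determined by which 25 of the 39 steps are east. The count is C(39, 25) = 15084504396.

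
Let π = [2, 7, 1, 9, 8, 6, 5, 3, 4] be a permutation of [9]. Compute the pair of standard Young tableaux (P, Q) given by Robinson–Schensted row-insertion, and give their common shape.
P = [1, 3, 4] / [2, 5, 8] / [6] / [7] / [9];  Q = [1, 2, 4] / [3, 5, 9] / [6] / [7] / [8];  common shape = (3, 3, 1, 1, 1)

Row-insert the values π_1, π_2, … into P one at a time, bumping the leftmost entry strictly greater than the inserted value down to the next row. The recording tableau Q records, in position (i, j), the step at which that cell was added to P.
  Insert 2 (step 1): P = [2];  Q = [1]
  Insert 7 (step 2): P = [2, 7];  Q = [1, 2]
  Insert 1 (step 3): P = [1, 7] / [2];  Q = [1, 2] / [3]
  Insert 9 (step 4): P = [1, 7, 9] / [2];  Q = [1, 2, 4] / [3]
  Insert 8 (step 5): P = [1, 7, 8] / [2, 9];  Q = [1, 2, 4] / [3, 5]
  Insert 6 (step 6): P = [1, 6, 8] / [2, 7] / [9];  Q = [1, 2, 4] / [3, 5] / [6]
  Insert 5 (step 7): P = [1, 5, 8] / [2, 6] / [7] / [9];  Q = [1, 2, 4] / [3, 5] / [6] / [7]
  Insert 3 (step 8): P = [1, 3, 8] / [2, 5] / [6] / [7] / [9];  Q = [1, 2, 4] / [3, 5] / [6] / [7] / [8]
  Insert 4 (step 9): P = [1, 3, 4] / [2, 5, 8] / [6] / [7] / [9];  Q = [1, 2, 4] / [3, 5, 9] / [6] / [7] / [8]
Final shape: (3, 3, 1, 1, 1).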